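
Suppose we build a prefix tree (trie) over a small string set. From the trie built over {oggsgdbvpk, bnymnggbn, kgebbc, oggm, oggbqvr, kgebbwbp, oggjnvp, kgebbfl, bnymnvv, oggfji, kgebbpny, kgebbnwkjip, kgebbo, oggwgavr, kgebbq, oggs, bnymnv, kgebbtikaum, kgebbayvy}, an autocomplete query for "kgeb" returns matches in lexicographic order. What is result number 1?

kgebbayvy

Filter for "kgeb…" and sort: "kgebbayvy", "kgebbc", "kgebbfl", "kgebbnwkjip", "kgebbo", "kgebbpny", "kgebbq", "kgebbtikaum", "kgebbwbp"
Position 1: kgebbayvy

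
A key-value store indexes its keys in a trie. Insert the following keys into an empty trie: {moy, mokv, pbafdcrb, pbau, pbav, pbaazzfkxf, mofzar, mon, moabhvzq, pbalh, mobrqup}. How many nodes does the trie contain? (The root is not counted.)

40

Count nodes per top-level branch (shared prefixes stored once):
  'm'-branch (moabhvzq, mobrqup, mofzar, mokv, mon, moy): 21 nodes
  'p'-branch (pbaazzfkxf, pbafdcrb, pbalh, pbau, pbav): 19 nodes
Sum: 40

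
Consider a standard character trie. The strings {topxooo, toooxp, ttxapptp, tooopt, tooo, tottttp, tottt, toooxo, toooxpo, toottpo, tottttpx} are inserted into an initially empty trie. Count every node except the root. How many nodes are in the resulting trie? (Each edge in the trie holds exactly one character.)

32

Trace insertions, counting only characters that open a new branch:
  "topxooo" → 7 new (t, o, p, x, o, o, o)
  "toooxp" → prefix "to" already present; 4 new (o, o, x, p)
  "ttxapptp" → prefix "t" already present; 7 new (t, x, a, p, p, t, p)
  "tooopt" → prefix "tooo" already present; 2 new (p, t)
  "tooo" → prefix "tooo" already present; 0 new (none)
  "tottttp" → prefix "to" already present; 5 new (t, t, t, t, p)
  "tottt" → prefix "tottt" already present; 0 new (none)
  "toooxo" → prefix "tooox" already present; 1 new (o)
  "toooxpo" → prefix "toooxp" already present; 1 new (o)
  "toottpo" → prefix "too" already present; 4 new (t, t, p, o)
  "tottttpx" → prefix "tottttp" already present; 1 new (x)
Total nodes = 7 + 4 + 7 + 2 + 0 + 5 + 0 + 1 + 1 + 4 + 1 = 32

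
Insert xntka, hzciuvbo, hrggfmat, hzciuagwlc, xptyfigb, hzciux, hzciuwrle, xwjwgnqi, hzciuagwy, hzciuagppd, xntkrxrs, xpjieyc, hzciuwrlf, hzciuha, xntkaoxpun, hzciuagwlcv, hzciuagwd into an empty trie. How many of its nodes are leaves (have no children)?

15

Leaves are exactly the stored words that no other stored word extends.
Those words: "hrggfmat", "hzciuagppd", "hzciuagwd", "hzciuagwlcv", "hzciuagwy", "hzciuha", "hzciuvbo", "hzciuwrle", "hzciuwrlf", "hzciux", "xntkaoxpun", "xntkrxrs", "xpjieyc", "xptyfigb", "xwjwgnqi"
Leaf count: 15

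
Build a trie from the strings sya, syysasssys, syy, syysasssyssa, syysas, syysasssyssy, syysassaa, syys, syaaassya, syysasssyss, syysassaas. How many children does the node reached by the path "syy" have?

1

Walk "syy" from the root, arriving at one node.
Distinct next characters after "syy": s.
That node has 1 child edge.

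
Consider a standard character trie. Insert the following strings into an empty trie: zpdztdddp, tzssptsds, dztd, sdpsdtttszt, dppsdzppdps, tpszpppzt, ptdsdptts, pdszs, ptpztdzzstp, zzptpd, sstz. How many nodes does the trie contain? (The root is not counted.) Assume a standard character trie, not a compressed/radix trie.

Insert word by word; a character creates a node only if that edge doesn't already exist:
  "zpdztdddp" → 9 new (z, p, d, z, t, d, d, d, p)
  "tzssptsds" → 9 new (t, z, s, s, p, t, s, d, s)
  "dztd" → 4 new (d, z, t, d)
  "sdpsdtttszt" → 11 new (s, d, p, s, d, t, t, t, s, z, t)
  "dppsdzppdps" → prefix "d" already present; 10 new (p, p, s, d, z, p, p, d, p, s)
  "tpszpppzt" → prefix "t" already present; 8 new (p, s, z, p, p, p, z, t)
  "ptdsdptts" → 9 new (p, t, d, s, d, p, t, t, s)
  "pdszs" → prefix "p" already present; 4 new (d, s, z, s)
  "ptpztdzzstp" → prefix "pt" already present; 9 new (p, z, t, d, z, z, s, t, p)
  "zzptpd" → prefix "z" already present; 5 new (z, p, t, p, d)
  "sstz" → prefix "s" already present; 3 new (s, t, z)
Total nodes = 9 + 9 + 4 + 11 + 10 + 8 + 9 + 4 + 9 + 5 + 3 = 81

81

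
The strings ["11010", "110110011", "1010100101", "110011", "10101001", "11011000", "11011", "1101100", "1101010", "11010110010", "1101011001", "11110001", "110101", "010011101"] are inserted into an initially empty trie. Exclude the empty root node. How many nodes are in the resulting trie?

For each word, the new-node count is its length minus the longest prefix already in the trie:
  "11010" → 5 new (1, 1, 0, 1, 0)
  "110110011" → prefix "1101" already present; 5 new (1, 0, 0, 1, 1)
  "1010100101" → prefix "1" already present; 9 new (0, 1, 0, 1, 0, 0, 1, 0, 1)
  "110011" → prefix "110" already present; 3 new (0, 1, 1)
  "10101001" → prefix "10101001" already present; 0 new (none)
  "11011000" → prefix "1101100" already present; 1 new (0)
  "11011" → prefix "11011" already present; 0 new (none)
  "1101100" → prefix "1101100" already present; 0 new (none)
  "1101010" → prefix "11010" already present; 2 new (1, 0)
  "11010110010" → prefix "110101" already present; 5 new (1, 0, 0, 1, 0)
  "1101011001" → prefix "1101011001" already present; 0 new (none)
  "11110001" → prefix "11" already present; 6 new (1, 1, 0, 0, 0, 1)
  "110101" → prefix "110101" already present; 0 new (none)
  "010011101" → 9 new (0, 1, 0, 0, 1, 1, 1, 0, 1)
Total nodes = 5 + 5 + 9 + 3 + 0 + 1 + 0 + 0 + 2 + 5 + 0 + 6 + 0 + 9 = 45

45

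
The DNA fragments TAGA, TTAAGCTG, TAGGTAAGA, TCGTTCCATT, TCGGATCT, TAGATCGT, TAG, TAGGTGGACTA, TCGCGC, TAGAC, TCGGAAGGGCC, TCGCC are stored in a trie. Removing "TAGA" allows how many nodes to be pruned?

0

Walk "TAGA" from the leaf back toward the root, removing each node that no remaining word uses.
Every node on "TAGA" is still needed (e.g. by "TAGATCGT"), so nothing is freed.
Nodes removed: 0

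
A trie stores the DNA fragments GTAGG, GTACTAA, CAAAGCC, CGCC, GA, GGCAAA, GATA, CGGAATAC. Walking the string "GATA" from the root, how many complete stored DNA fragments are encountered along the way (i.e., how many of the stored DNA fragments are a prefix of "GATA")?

Walk "GATA" from the root; an end-of-word marker is hit whenever a stored word is a prefix of "GATA".
Prefixes of the query that are stored words: "GA", "GATA"
Count: 2

2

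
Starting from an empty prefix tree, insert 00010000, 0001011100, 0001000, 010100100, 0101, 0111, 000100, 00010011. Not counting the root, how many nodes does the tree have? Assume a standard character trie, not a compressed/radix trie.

25

Trie structure (* marks end of a word):
(root)
└─ 0
   ├─ 0
   │  └─ 0
   │     └─ 1
   │        └─ 0
   │           ├─ 0 *
   │           │  ├─ 0 *
   │           │  │  └─ 0 *
   │           │  └─ 1
   │           │     └─ 1 *
   │           └─ 1
   │              └─ 1
   │                 └─ 1
   │                    └─ 0
   │                       └─ 0 *
   └─ 1
      ├─ 0
      │  └─ 1 *
      │     └─ 0
      │        └─ 0
      │           └─ 1
      │              └─ 0
      │                 └─ 0 *
      └─ 1
         └─ 1 *
Counting every labelled node above: 25.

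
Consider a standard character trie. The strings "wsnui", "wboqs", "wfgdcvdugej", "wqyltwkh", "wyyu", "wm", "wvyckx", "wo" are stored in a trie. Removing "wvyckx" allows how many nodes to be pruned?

5

After clearing the end-marker at "wvyckx", prune upward until reaching a node still needed by another word.
The suffix "vyckx" (5 nodes) is used only by "wvyckx"; the node for "w" still has the child "s", so pruning stops there.
Nodes removed: 5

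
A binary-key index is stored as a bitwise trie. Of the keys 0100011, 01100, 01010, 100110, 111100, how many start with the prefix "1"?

Traverse to the node for "1", then collect every word in that subtree.
Matches: "100110", "111100"
Count: 2

2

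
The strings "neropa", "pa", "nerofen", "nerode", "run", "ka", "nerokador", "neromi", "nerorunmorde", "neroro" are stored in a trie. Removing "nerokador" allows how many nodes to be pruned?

After clearing the end-marker at "nerokador", prune upward until reaching a node still needed by another word.
The suffix "kador" (5 nodes) is used only by "nerokador"; the node for "nero" still has the child "p", so pruning stops there.
Nodes removed: 5

5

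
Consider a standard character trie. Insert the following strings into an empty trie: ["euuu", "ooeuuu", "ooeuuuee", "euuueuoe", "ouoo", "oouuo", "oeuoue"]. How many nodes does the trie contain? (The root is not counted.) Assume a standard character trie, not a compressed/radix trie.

27

Count nodes per top-level branch (shared prefixes stored once):
  'e'-branch (euuu, euuueuoe): 8 nodes
  'o'-branch (oeuoue, ooeuuu, ooeuuuee, oouuo, ouoo): 19 nodes
Sum: 27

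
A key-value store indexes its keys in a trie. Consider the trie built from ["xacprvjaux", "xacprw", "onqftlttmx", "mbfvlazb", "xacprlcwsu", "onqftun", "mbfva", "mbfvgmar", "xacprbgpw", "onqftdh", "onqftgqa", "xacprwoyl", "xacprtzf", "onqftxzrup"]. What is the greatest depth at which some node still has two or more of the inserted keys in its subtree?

6

Look for the deepest trie node that still has at least two words in its subtree.
"xacprw" and "xacprwoyl" agree on "xacprw" (6 characters) before diverging; nothing deeper is shared.
Longest shared-prefix length: 6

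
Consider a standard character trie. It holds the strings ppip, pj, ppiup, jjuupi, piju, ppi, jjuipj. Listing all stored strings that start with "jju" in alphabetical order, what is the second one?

Filter for "jju…" and sort: "jjuipj", "jjuupi"
Position 2: jjuupi

jjuupi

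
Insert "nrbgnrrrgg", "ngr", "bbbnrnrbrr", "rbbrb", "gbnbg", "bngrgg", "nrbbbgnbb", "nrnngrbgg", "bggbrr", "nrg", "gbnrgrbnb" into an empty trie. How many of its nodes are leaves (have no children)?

A leaf is a node with no children — equivalently, the end of a word that is not a proper prefix of any other stored word.
Those words: "bbbnrnrbrr", "bggbrr", "bngrgg", "gbnbg", "gbnrgrbnb", "ngr", "nrbbbgnbb", "nrbgnrrrgg", "nrg", "nrnngrbgg", "rbbrb"
Leaf count: 11

11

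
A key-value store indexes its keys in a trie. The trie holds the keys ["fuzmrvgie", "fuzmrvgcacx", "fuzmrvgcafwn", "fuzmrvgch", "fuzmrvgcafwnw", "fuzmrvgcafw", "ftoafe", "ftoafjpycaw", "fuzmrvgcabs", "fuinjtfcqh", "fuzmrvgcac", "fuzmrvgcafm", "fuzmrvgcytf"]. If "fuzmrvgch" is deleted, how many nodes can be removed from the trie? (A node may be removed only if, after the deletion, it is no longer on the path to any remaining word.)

1

Walk "fuzmrvgch" from the leaf back toward the root, removing each node that no remaining word uses.
The suffix "h" (1 node) is used only by "fuzmrvgch"; the node for "fuzmrvgc" still has the child "a", so pruning stops there.
Nodes removed: 1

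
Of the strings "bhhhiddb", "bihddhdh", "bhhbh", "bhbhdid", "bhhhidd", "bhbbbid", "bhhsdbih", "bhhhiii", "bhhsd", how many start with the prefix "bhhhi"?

3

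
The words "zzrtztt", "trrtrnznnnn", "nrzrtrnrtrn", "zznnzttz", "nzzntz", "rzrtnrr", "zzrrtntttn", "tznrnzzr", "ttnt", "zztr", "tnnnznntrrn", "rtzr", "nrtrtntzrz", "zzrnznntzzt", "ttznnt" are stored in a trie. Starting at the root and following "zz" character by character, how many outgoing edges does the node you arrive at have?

The children of the "zz" node are the distinct next characters among strings starting with "zz".
Characters that immediately follow "zz" among the stored strings: {n, r, t}.
That node has 3 child edges.

3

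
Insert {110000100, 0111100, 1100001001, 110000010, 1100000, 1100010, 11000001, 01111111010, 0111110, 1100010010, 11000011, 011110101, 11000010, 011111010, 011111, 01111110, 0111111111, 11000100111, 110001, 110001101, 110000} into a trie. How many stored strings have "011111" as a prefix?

Filter for entries beginning with "011111":
Words under "011111": 011111, 0111110, 011111010, 01111110, 01111111010, 0111111111
Count: 6

6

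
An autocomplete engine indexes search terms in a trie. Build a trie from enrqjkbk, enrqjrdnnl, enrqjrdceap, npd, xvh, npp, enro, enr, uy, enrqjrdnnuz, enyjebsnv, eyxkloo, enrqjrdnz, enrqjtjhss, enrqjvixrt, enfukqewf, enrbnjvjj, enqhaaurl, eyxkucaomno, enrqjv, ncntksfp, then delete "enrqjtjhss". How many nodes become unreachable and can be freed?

After clearing the end-marker at "enrqjtjhss", prune upward until reaching a node still needed by another word.
The suffix "tjhss" (5 nodes) is used only by "enrqjtjhss"; the node for "enrqj" still has the child "k", so pruning stops there.
Nodes removed: 5

5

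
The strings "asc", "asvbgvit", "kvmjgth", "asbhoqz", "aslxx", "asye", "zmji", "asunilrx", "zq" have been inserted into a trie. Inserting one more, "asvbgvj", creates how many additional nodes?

"asvbgv" is already a path in the trie; the remaining "j" must be added.
New nodes needed: |"asvbgvj"| − 6 = 7 − 6 = 1.

1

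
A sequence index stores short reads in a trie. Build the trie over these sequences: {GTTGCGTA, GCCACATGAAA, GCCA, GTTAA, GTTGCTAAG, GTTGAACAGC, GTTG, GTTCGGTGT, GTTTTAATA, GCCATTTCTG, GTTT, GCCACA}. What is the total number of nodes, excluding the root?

48

Insert word by word; a character creates a node only if that edge doesn't already exist:
  "GTTGCGTA" → 8 new (G, T, T, G, C, G, T, A)
  "GCCACATGAAA" → prefix "G" already present; 10 new (C, C, A, C, A, T, G, A, A, A)
  "GCCA" → prefix "GCCA" already present; 0 new (none)
  "GTTAA" → prefix "GTT" already present; 2 new (A, A)
  "GTTGCTAAG" → prefix "GTTGC" already present; 4 new (T, A, A, G)
  "GTTGAACAGC" → prefix "GTTG" already present; 6 new (A, A, C, A, G, C)
  "GTTG" → prefix "GTTG" already present; 0 new (none)
  "GTTCGGTGT" → prefix "GTT" already present; 6 new (C, G, G, T, G, T)
  "GTTTTAATA" → prefix "GTT" already present; 6 new (T, T, A, A, T, A)
  "GCCATTTCTG" → prefix "GCCA" already present; 6 new (T, T, T, C, T, G)
  "GTTT" → prefix "GTTT" already present; 0 new (none)
  "GCCACA" → prefix "GCCACA" already present; 0 new (none)
Total nodes = 8 + 10 + 0 + 2 + 4 + 6 + 0 + 6 + 6 + 6 + 0 + 0 = 48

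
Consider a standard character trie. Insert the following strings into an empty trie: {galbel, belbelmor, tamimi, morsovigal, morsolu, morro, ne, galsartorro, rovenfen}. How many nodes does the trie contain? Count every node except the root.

53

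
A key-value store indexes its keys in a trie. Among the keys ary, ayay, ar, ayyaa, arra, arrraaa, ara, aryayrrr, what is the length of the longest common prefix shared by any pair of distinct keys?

3

Equivalently: take the maximum, over all pairs, of their longest common prefix length.
"arra" and "arrraaa" agree on "arr" (3 characters) before diverging; nothing deeper is shared.
Longest shared-prefix length: 3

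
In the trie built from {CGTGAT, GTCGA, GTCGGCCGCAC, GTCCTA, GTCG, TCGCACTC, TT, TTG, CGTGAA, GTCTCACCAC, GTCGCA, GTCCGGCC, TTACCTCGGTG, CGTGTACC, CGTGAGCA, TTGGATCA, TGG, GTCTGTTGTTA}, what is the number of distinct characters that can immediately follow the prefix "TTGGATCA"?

0

Walk "TTGGATCA" from the root, arriving at one node.
No stored string extends past "TTGGATCA".
That node has 0 child edges.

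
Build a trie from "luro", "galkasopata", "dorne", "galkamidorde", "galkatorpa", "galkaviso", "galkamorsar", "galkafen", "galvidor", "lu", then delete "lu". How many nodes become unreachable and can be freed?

0

A node on "lu"'s path can go only if nothing else ends at it or branches off below it.
Every node on "lu" is still needed (e.g. by "luro"), so nothing is freed.
Nodes removed: 0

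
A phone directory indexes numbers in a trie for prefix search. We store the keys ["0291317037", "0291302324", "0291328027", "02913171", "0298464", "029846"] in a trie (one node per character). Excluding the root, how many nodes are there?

25

Trace insertions, counting only characters that open a new branch:
  "0291317037" → 10 new (0, 2, 9, 1, 3, 1, 7, 0, 3, 7)
  "0291302324" → prefix "02913" already present; 5 new (0, 2, 3, 2, 4)
  "0291328027" → prefix "02913" already present; 5 new (2, 8, 0, 2, 7)
  "02913171" → prefix "0291317" already present; 1 new (1)
  "0298464" → prefix "029" already present; 4 new (8, 4, 6, 4)
  "029846" → prefix "029846" already present; 0 new (none)
Total nodes = 10 + 5 + 5 + 1 + 4 + 0 = 25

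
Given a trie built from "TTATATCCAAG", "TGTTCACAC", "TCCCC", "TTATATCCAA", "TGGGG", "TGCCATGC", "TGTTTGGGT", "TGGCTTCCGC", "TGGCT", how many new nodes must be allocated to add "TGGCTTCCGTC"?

The longest prefix of "TGGCTTCCGTC" already in the trie is "TGGCTTCCG" (length 9).
Each of the 2 remaining characters creates one node.

2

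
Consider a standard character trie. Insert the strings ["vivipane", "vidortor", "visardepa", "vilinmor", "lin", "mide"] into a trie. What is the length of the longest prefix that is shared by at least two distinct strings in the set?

Equivalently: take the maximum, over all pairs, of their longest common prefix length.
"vidortor" and "vilinmor" agree on "vi" (2 characters) before diverging; nothing deeper is shared.
Longest shared-prefix length: 2

2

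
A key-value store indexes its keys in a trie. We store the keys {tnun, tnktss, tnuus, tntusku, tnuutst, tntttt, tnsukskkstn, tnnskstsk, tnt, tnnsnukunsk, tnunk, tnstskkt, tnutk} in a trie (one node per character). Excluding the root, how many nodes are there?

52

Trace insertions, counting only characters that open a new branch:
  "tnun" → 4 new (t, n, u, n)
  "tnktss" → prefix "tn" already present; 4 new (k, t, s, s)
  "tnuus" → prefix "tnu" already present; 2 new (u, s)
  "tntusku" → prefix "tn" already present; 5 new (t, u, s, k, u)
  "tnuutst" → prefix "tnuu" already present; 3 new (t, s, t)
  "tntttt" → prefix "tnt" already present; 3 new (t, t, t)
  "tnsukskkstn" → prefix "tn" already present; 9 new (s, u, k, s, k, k, s, t, n)
  "tnnskstsk" → prefix "tn" already present; 7 new (n, s, k, s, t, s, k)
  "tnt" → prefix "tnt" already present; 0 new (none)
  "tnnsnukunsk" → prefix "tnns" already present; 7 new (n, u, k, u, n, s, k)
  "tnunk" → prefix "tnun" already present; 1 new (k)
  "tnstskkt" → prefix "tns" already present; 5 new (t, s, k, k, t)
  "tnutk" → prefix "tnu" already present; 2 new (t, k)
Total nodes = 4 + 4 + 2 + 5 + 3 + 3 + 9 + 7 + 0 + 7 + 1 + 5 + 2 = 52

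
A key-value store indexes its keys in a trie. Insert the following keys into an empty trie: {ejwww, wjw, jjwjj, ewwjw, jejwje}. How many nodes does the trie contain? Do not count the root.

For each word, the new-node count is its length minus the longest prefix already in the trie:
  "ejwww" → 5 new (e, j, w, w, w)
  "wjw" → 3 new (w, j, w)
  "jjwjj" → 5 new (j, j, w, j, j)
  "ewwjw" → prefix "e" already present; 4 new (w, w, j, w)
  "jejwje" → prefix "j" already present; 5 new (e, j, w, j, e)
Total nodes = 5 + 3 + 5 + 4 + 5 = 22

22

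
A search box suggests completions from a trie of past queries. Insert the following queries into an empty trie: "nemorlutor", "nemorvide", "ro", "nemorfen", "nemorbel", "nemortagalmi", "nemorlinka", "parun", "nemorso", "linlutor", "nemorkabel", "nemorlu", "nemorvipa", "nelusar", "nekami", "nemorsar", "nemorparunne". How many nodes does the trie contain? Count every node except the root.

73

Insert word by word; a character creates a node only if that edge doesn't already exist:
  "nemorlutor" → 10 new (n, e, m, o, r, l, u, t, o, r)
  "nemorvide" → prefix "nemor" already present; 4 new (v, i, d, e)
  "ro" → 2 new (r, o)
  "nemorfen" → prefix "nemor" already present; 3 new (f, e, n)
  "nemorbel" → prefix "nemor" already present; 3 new (b, e, l)
  "nemortagalmi" → prefix "nemor" already present; 7 new (t, a, g, a, l, m, i)
  "nemorlinka" → prefix "nemorl" already present; 4 new (i, n, k, a)
  "parun" → 5 new (p, a, r, u, n)
  "nemorso" → prefix "nemor" already present; 2 new (s, o)
  "linlutor" → 8 new (l, i, n, l, u, t, o, r)
  "nemorkabel" → prefix "nemor" already present; 5 new (k, a, b, e, l)
  "nemorlu" → prefix "nemorlu" already present; 0 new (none)
  "nemorvipa" → prefix "nemorvi" already present; 2 new (p, a)
  "nelusar" → prefix "ne" already present; 5 new (l, u, s, a, r)
  "nekami" → prefix "ne" already present; 4 new (k, a, m, i)
  "nemorsar" → prefix "nemors" already present; 2 new (a, r)
  "nemorparunne" → prefix "nemor" already present; 7 new (p, a, r, u, n, n, e)
Total nodes = 10 + 4 + 2 + 3 + 3 + 7 + 4 + 5 + 2 + 8 + 5 + 0 + 2 + 5 + 4 + 2 + 7 = 73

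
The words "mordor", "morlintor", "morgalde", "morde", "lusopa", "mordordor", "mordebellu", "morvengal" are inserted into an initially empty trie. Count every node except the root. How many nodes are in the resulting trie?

38

Trie structure (* marks end of a word):
(root)
├─ l
│  └─ u
│     └─ s
│        └─ o
│           └─ p
│              └─ a *
└─ m
   └─ o
      └─ r
         ├─ d
         │  ├─ e *
         │  │  └─ b
         │  │     └─ e
         │  │        └─ l
         │  │           └─ l
         │  │              └─ u *
         │  └─ o
         │     └─ r *
         │        └─ d
         │           └─ o
         │              └─ r *
         ├─ g
         │  └─ a
         │     └─ l
         │        └─ d
         │           └─ e *
         ├─ l
         │  └─ i
         │     └─ n
         │        └─ t
         │           └─ o
         │              └─ r *
         └─ v
            └─ e
               └─ n
                  └─ g
                     └─ a
                        └─ l *
Counting every labelled node above: 38.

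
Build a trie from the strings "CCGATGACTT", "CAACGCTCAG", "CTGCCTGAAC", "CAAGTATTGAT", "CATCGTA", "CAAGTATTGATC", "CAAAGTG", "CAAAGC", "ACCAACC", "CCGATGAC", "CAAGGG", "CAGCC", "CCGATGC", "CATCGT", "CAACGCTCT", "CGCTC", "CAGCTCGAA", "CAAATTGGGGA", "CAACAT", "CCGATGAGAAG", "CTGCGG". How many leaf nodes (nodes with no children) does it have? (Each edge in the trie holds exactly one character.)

18

A leaf is a node with no children — equivalently, the end of a word that is not a proper prefix of any other stored word.
Those words: "ACCAACC", "CAAAGC", "CAAAGTG", "CAAATTGGGGA", "CAACAT", "CAACGCTCAG", "CAACGCTCT", "CAAGGG", "CAAGTATTGATC", "CAGCC", "CAGCTCGAA", "CATCGTA", "CCGATGACTT", "CCGATGAGAAG", "CCGATGC", "CGCTC", "CTGCCTGAAC", "CTGCGG"
Leaf count: 18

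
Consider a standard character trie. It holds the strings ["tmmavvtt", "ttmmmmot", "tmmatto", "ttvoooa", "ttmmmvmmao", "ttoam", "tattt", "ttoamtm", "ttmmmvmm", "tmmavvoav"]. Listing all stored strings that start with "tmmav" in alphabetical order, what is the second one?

tmmavvtt

DFS of the "tmmav" subtree visits, in order: "tmmavvoav", "tmmavvtt"
Position 2: tmmavvtt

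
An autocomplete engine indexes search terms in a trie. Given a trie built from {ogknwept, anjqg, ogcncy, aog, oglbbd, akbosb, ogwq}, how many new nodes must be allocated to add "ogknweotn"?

"ogknwe" is already a path in the trie; the remaining "otn" must be added.
So 9 − 6 = 3 new nodes.

3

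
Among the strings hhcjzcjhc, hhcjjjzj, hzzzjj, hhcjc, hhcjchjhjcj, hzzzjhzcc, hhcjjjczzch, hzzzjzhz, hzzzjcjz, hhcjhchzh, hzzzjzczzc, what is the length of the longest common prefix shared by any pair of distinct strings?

Equivalently: take the maximum, over all pairs, of their longest common prefix length.
e.g. "hhcjjjczzch" and "hhcjjjzj" share the prefix "hhcjjj" of length 6; no pair shares a longer one.
Longest shared-prefix length: 6

6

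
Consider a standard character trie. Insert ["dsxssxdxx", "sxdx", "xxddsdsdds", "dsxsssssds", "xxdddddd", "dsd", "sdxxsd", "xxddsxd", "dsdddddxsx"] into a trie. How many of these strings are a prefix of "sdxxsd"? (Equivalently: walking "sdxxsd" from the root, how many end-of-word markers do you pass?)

1

Traverse "sdxxsd" character by character; count nodes along the way that are marked as word ends.
Prefixes of the query that are stored words: "sdxxsd"
Count: 1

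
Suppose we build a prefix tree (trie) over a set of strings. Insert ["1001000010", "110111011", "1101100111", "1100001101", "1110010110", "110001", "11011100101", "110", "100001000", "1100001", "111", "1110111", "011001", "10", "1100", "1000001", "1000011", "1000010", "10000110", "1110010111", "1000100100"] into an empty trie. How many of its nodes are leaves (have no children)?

14

Leaves are exactly the stored words that no other stored word extends.
Those words: "011001", "1000001", "100001000", "10000110", "1000100100", "1001000010", "1100001101", "110001", "1101100111", "11011100101", "110111011", "1110010110", "1110010111", "1110111"
Leaf count: 14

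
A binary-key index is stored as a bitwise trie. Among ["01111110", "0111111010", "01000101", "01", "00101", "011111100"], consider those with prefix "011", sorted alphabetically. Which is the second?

011111100

DFS of the "011" subtree visits, in order: "01111110", "011111100", "0111111010"
Position 2: 011111100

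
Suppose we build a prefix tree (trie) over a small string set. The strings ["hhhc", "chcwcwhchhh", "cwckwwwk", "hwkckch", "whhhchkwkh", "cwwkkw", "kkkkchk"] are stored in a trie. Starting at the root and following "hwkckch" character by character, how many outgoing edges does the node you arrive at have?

0

Walk "hwkckch" from the root, arriving at one node.
No stored string extends past "hwkckch".
That node has 0 child edges.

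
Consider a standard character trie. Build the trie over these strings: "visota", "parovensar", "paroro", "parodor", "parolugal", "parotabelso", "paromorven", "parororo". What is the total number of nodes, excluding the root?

Insert word by word; a character creates a node only if that edge doesn't already exist:
  "visota" → 6 new (v, i, s, o, t, a)
  "parovensar" → 10 new (p, a, r, o, v, e, n, s, a, r)
  "paroro" → prefix "paro" already present; 2 new (r, o)
  "parodor" → prefix "paro" already present; 3 new (d, o, r)
  "parolugal" → prefix "paro" already present; 5 new (l, u, g, a, l)
  "parotabelso" → prefix "paro" already present; 7 new (t, a, b, e, l, s, o)
  "paromorven" → prefix "paro" already present; 6 new (m, o, r, v, e, n)
  "parororo" → prefix "paroro" already present; 2 new (r, o)
Total nodes = 6 + 10 + 2 + 3 + 5 + 7 + 6 + 2 = 41

41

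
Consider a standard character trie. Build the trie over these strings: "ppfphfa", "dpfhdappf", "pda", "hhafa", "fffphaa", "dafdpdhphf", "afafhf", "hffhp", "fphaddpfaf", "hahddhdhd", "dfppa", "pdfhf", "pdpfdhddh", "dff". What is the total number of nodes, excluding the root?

81

Insert word by word; a character creates a node only if that edge doesn't already exist:
  "ppfphfa" → 7 new (p, p, f, p, h, f, a)
  "dpfhdappf" → 9 new (d, p, f, h, d, a, p, p, f)
  "pda" → prefix "p" already present; 2 new (d, a)
  "hhafa" → 5 new (h, h, a, f, a)
  "fffphaa" → 7 new (f, f, f, p, h, a, a)
  "dafdpdhphf" → prefix "d" already present; 9 new (a, f, d, p, d, h, p, h, f)
  "afafhf" → 6 new (a, f, a, f, h, f)
  "hffhp" → prefix "h" already present; 4 new (f, f, h, p)
  "fphaddpfaf" → prefix "f" already present; 9 new (p, h, a, d, d, p, f, a, f)
  "hahddhdhd" → prefix "h" already present; 8 new (a, h, d, d, h, d, h, d)
  "dfppa" → prefix "d" already present; 4 new (f, p, p, a)
  "pdfhf" → prefix "pd" already present; 3 new (f, h, f)
  "pdpfdhddh" → prefix "pd" already present; 7 new (p, f, d, h, d, d, h)
  "dff" → prefix "df" already present; 1 new (f)
Total nodes = 7 + 9 + 2 + 5 + 7 + 9 + 6 + 4 + 9 + 8 + 4 + 3 + 7 + 1 = 81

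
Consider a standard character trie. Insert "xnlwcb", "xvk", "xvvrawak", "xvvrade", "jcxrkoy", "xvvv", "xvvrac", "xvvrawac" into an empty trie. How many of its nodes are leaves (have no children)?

8

A leaf is a node with no children — equivalently, the end of a word that is not a proper prefix of any other stored word.
Those words: "jcxrkoy", "xnlwcb", "xvk", "xvvrac", "xvvrade", "xvvrawac", "xvvrawak", "xvvv"
Leaf count: 8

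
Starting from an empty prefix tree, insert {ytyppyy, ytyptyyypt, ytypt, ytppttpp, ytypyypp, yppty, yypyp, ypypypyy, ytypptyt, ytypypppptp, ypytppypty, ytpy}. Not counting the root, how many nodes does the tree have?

For each word, the new-node count is its length minus the longest prefix already in the trie:
  "ytyppyy" → 7 new (y, t, y, p, p, y, y)
  "ytyptyyypt" → prefix "ytyp" already present; 6 new (t, y, y, y, p, t)
  "ytypt" → prefix "ytypt" already present; 0 new (none)
  "ytppttpp" → prefix "yt" already present; 6 new (p, p, t, t, p, p)
  "ytypyypp" → prefix "ytyp" already present; 4 new (y, y, p, p)
  "yppty" → prefix "y" already present; 4 new (p, p, t, y)
  "yypyp" → prefix "y" already present; 4 new (y, p, y, p)
  "ypypypyy" → prefix "yp" already present; 6 new (y, p, y, p, y, y)
  "ytypptyt" → prefix "ytypp" already present; 3 new (t, y, t)
  "ytypypppptp" → prefix "ytypy" already present; 6 new (p, p, p, p, t, p)
  "ypytppypty" → prefix "ypy" already present; 7 new (t, p, p, y, p, t, y)
  "ytpy" → prefix "ytp" already present; 1 new (y)
Total nodes = 7 + 6 + 0 + 6 + 4 + 4 + 4 + 6 + 3 + 6 + 7 + 1 = 54

54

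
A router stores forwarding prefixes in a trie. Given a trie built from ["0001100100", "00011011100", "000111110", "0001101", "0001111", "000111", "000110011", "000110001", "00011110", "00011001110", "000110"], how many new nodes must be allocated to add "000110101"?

2

Walking "000110101" from the root, the first 7 characters ("0001101") follow existing edges; "0" is the first miss.
New nodes needed: |"000110101"| − 7 = 9 − 7 = 2.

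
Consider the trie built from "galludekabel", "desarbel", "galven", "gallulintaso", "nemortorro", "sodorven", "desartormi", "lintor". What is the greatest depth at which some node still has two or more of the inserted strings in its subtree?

5

Look for the deepest trie node that still has at least two words in its subtree.
e.g. "desarbel" and "desartormi" share the prefix "desar" of length 5; no pair shares a longer one.
Longest shared-prefix length: 5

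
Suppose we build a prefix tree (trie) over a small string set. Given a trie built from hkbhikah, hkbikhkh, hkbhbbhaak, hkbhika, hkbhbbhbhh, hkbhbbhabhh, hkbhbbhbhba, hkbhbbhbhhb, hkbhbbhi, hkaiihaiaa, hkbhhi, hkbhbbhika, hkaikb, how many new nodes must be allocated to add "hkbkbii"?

"hkb" is already a path in the trie; the remaining "kbii" must be added.
So 7 − 3 = 4 new nodes.

4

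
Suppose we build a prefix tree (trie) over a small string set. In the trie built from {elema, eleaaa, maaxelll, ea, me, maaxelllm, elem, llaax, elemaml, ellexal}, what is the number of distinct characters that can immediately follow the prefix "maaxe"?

Follow the path "maaxe" to its node, then look at its outgoing edges.
Distinct next characters after "maaxe": l.
That node has 1 child edge.

1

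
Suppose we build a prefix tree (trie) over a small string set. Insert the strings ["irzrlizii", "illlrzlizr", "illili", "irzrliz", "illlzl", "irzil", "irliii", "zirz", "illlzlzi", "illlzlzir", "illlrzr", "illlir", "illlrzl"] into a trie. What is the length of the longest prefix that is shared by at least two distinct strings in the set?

The deepest shared node is where two words last agree before diverging.
e.g. "illlzlzi" and "illlzlzir" share the prefix "illlzlzi" of length 8; no pair shares a longer one.
Longest shared-prefix length: 8

8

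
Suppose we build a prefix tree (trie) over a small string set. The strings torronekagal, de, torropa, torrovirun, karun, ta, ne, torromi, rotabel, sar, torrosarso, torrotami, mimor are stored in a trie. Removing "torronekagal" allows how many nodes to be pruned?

A node on "torronekagal"'s path can go only if nothing else ends at it or branches off below it.
The suffix "nekagal" (7 nodes) is used only by "torronekagal"; the node for "torro" still has the child "p", so pruning stops there.
Nodes removed: 7

7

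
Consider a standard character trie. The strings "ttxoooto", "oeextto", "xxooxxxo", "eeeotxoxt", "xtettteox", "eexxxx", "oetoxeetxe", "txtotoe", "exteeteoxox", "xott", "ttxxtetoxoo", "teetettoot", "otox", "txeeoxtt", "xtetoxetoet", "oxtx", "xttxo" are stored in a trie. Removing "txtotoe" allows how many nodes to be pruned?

A node on "txtotoe"'s path can go only if nothing else ends at it or branches off below it.
The suffix "totoe" (5 nodes) is used only by "txtotoe"; the node for "tx" still has the child "e", so pruning stops there.
Nodes removed: 5

5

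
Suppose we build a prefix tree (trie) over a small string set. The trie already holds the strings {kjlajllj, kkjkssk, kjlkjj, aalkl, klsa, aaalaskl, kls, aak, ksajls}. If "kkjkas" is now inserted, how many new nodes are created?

2

Walking "kkjkas" from the root, the first 4 characters ("kkjk") follow existing edges; "a" is the first miss.
Each of the 2 remaining characters creates one node.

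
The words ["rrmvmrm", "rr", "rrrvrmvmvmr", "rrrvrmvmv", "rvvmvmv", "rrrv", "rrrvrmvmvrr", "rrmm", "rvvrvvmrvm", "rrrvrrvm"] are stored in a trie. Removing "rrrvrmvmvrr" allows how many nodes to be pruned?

2

After clearing the end-marker at "rrrvrmvmvrr", prune upward until reaching a node still needed by another word.
The suffix "rr" (2 nodes) is used only by "rrrvrmvmvrr"; the node for "rrrvrmvmv" still has the child "m", so pruning stops there.
Nodes removed: 2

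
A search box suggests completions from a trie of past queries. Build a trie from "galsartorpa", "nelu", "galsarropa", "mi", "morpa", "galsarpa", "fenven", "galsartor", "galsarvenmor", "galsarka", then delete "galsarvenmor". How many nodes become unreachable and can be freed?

A node on "galsarvenmor"'s path can go only if nothing else ends at it or branches off below it.
The suffix "venmor" (6 nodes) is used only by "galsarvenmor"; the node for "galsar" still has the child "t", so pruning stops there.
Nodes removed: 6

6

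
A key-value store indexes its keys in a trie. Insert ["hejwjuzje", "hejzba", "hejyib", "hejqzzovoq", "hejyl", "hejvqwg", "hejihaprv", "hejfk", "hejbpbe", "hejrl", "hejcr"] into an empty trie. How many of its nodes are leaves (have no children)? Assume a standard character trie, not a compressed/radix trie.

11

Leaves are exactly the stored words that no other stored word extends.
Those words: "hejbpbe", "hejcr", "hejfk", "hejihaprv", "hejqzzovoq", "hejrl", "hejvqwg", "hejwjuzje", "hejyib", "hejyl", "hejzba"
Leaf count: 11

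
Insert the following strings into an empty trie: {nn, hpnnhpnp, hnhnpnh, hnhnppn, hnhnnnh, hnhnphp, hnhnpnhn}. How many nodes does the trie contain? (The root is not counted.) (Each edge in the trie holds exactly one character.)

24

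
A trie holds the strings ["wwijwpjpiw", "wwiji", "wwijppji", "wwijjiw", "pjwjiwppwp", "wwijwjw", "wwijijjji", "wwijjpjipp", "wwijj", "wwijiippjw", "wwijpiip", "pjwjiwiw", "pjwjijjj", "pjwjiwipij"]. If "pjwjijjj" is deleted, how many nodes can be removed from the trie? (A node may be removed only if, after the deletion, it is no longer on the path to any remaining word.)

3

A node on "pjwjijjj"'s path can go only if nothing else ends at it or branches off below it.
The suffix "jjj" (3 nodes) is used only by "pjwjijjj"; the node for "pjwji" still has the child "w", so pruning stops there.
Nodes removed: 3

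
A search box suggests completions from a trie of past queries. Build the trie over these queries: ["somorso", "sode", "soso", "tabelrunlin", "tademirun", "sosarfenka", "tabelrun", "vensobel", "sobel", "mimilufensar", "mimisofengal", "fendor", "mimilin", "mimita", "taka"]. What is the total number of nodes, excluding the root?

Insert word by word; a character creates a node only if that edge doesn't already exist:
  "somorso" → 7 new (s, o, m, o, r, s, o)
  "sode" → prefix "so" already present; 2 new (d, e)
  "soso" → prefix "so" already present; 2 new (s, o)
  "tabelrunlin" → 11 new (t, a, b, e, l, r, u, n, l, i, n)
  "tademirun" → prefix "ta" already present; 7 new (d, e, m, i, r, u, n)
  "sosarfenka" → prefix "sos" already present; 7 new (a, r, f, e, n, k, a)
  "tabelrun" → prefix "tabelrun" already present; 0 new (none)
  "vensobel" → 8 new (v, e, n, s, o, b, e, l)
  "sobel" → prefix "so" already present; 3 new (b, e, l)
  "mimilufensar" → 12 new (m, i, m, i, l, u, f, e, n, s, a, r)
  "mimisofengal" → prefix "mimi" already present; 8 new (s, o, f, e, n, g, a, l)
  "fendor" → 6 new (f, e, n, d, o, r)
  "mimilin" → prefix "mimil" already present; 2 new (i, n)
  "mimita" → prefix "mimi" already present; 2 new (t, a)
  "taka" → prefix "ta" already present; 2 new (k, a)
Total nodes = 7 + 2 + 2 + 11 + 7 + 7 + 0 + 8 + 3 + 12 + 8 + 6 + 2 + 2 + 2 = 79

79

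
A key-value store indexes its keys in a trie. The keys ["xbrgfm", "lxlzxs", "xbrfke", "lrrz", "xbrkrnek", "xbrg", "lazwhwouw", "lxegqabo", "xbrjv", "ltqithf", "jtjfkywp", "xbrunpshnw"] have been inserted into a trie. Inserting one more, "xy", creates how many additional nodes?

The longest prefix of "xy" already in the trie is "x" (length 1).
New nodes needed: |"xy"| − 1 = 2 − 1 = 1.

1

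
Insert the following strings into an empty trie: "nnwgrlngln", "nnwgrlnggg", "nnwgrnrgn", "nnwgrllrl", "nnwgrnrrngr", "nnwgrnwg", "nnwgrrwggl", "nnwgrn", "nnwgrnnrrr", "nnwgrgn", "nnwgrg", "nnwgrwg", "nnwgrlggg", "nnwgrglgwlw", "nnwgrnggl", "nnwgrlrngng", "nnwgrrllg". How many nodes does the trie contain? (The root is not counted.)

57

Count nodes per top-level branch (shared prefixes stored once):
  'n'-branch (nnwgrg, nnwgrglgwlw, nnwgrgn, nnwgrlggg, nnwgrllrl, nnwgrlnggg, nnwgrlngln, nnwgrlrngng, nnwgrn, nnwgrnggl, nnwgrnnrrr, nnwgrnrgn, nnwgrnrrngr, nnwgrnwg, nnwgrrllg, nnwgrrwggl, nnwgrwg): 57 nodes
Sum: 57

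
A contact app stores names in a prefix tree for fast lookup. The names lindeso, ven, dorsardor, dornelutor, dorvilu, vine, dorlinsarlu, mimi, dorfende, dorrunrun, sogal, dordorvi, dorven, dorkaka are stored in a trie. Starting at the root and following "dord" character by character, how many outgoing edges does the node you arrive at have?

Walk "dord" from the root, arriving at one node.
Characters that immediately follow "dord" among the stored strings: {o}.
That node has 1 child edge.

1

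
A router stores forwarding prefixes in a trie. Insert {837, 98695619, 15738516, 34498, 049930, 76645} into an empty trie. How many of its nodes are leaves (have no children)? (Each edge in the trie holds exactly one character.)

6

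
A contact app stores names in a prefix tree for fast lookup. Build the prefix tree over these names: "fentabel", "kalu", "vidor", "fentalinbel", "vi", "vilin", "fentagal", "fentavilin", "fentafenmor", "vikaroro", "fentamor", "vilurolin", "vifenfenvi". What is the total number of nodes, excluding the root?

Insert word by word; a character creates a node only if that edge doesn't already exist:
  "fentabel" → 8 new (f, e, n, t, a, b, e, l)
  "kalu" → 4 new (k, a, l, u)
  "vidor" → 5 new (v, i, d, o, r)
  "fentalinbel" → prefix "fenta" already present; 6 new (l, i, n, b, e, l)
  "vi" → prefix "vi" already present; 0 new (none)
  "vilin" → prefix "vi" already present; 3 new (l, i, n)
  "fentagal" → prefix "fenta" already present; 3 new (g, a, l)
  "fentavilin" → prefix "fenta" already present; 5 new (v, i, l, i, n)
  "fentafenmor" → prefix "fenta" already present; 6 new (f, e, n, m, o, r)
  "vikaroro" → prefix "vi" already present; 6 new (k, a, r, o, r, o)
  "fentamor" → prefix "fenta" already present; 3 new (m, o, r)
  "vilurolin" → prefix "vil" already present; 6 new (u, r, o, l, i, n)
  "vifenfenvi" → prefix "vi" already present; 8 new (f, e, n, f, e, n, v, i)
Total nodes = 8 + 4 + 5 + 6 + 0 + 3 + 3 + 5 + 6 + 6 + 3 + 6 + 8 = 63

63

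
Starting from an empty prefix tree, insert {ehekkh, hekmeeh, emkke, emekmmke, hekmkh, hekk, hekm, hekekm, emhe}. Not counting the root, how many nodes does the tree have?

Trie structure (* marks end of a word):
(root)
├─ e
│  ├─ h
│  │  └─ e
│  │     └─ k
│  │        └─ k
│  │           └─ h *
│  └─ m
│     ├─ e
│     │  └─ k
│     │     └─ m
│     │        └─ m
│     │           └─ k
│     │              └─ e *
│     ├─ h
│     │  └─ e *
│     └─ k
│        └─ k
│           └─ e *
└─ h
   └─ e
      └─ k
         ├─ e
         │  └─ k
         │     └─ m *
         ├─ k *
         └─ m *
            ├─ e
            │  └─ e
            │     └─ h *
            └─ k
               └─ h *
Counting every labelled node above: 31.

31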